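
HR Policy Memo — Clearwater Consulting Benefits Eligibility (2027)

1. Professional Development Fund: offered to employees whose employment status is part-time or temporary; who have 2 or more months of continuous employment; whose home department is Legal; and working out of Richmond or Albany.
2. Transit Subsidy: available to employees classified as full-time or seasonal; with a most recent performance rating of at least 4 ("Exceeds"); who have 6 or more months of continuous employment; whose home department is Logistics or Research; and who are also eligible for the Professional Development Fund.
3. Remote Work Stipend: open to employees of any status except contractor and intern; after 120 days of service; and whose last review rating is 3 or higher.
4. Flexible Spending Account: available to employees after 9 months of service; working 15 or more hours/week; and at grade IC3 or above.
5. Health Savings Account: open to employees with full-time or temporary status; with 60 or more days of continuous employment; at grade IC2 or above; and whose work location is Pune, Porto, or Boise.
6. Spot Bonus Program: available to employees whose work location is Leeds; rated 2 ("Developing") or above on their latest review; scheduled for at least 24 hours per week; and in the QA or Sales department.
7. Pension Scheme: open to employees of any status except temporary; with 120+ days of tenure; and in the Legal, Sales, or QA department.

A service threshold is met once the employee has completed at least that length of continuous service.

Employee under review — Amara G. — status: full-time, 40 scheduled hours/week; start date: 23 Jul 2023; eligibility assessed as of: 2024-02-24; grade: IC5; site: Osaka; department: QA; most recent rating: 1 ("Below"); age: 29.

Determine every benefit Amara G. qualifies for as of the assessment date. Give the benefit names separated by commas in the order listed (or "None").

Service from 23 Jul 2023 to 2024-02-24: 216 days.
Professional Development Fund — status full-time ✗ (requires part-time or temporary) → not eligible.
Transit Subsidy — status full-time ✓; rating 1 < 4 ✗ → not eligible.
Remote Work Stipend — status full-time ✓ (not excluded); service 216 days ≥ 120 days ✓; rating 1 < 3 ✗ → not eligible.
Flexible Spending Account — service 216 days < 9 months (≈270 days) ✗ → not eligible.
Health Savings Account — status full-time ✓; service 216 days ≥ 60 days ✓; grade IC5 ≥ IC2 ✓; site Osaka ✗ (not Pune, Porto, or Boise) → not eligible.
Spot Bonus Program — site Osaka ✗ (not Leeds) → not eligible.
Pension Scheme — status full-time ✓ (not excluded); service 216 days ≥ 120 days ✓; dept QA ✓ → eligible.

Pension Scheme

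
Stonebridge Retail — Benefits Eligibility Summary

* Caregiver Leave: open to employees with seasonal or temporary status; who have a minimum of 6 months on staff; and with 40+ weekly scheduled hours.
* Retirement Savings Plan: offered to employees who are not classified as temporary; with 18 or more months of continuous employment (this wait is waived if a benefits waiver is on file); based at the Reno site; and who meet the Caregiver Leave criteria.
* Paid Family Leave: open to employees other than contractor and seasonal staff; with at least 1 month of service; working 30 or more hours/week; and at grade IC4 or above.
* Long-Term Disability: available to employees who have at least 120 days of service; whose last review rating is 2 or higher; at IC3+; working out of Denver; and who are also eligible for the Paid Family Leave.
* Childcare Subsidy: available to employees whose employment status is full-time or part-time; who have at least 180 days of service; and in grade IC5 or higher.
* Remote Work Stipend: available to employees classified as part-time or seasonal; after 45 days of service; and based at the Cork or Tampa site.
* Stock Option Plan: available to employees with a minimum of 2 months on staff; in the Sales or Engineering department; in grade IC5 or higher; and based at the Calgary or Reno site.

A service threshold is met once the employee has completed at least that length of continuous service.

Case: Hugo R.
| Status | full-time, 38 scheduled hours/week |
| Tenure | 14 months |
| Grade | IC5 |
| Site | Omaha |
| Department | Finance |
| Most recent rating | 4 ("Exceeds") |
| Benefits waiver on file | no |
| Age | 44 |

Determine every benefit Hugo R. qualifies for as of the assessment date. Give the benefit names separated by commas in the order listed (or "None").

Paid Family Leave, Childcare Subsidy

Caregiver Leave — status full-time ✗ (requires seasonal or temporary) → not eligible.
Retirement Savings Plan — status full-time ✓ (not excluded); no waiver, service 14 months < 18 months ✗ → not eligible.
Paid Family Leave — status full-time ✓ (not excluded); service 14 months ≥ 1 month ✓; 38 hrs/wk ≥ 30 ✓; grade IC5 ≥ IC4 ✓ → eligible.
Long-Term Disability — service 14 months ≥ 120 days ✓; rating 4 ≥ 2 ✓; grade IC5 ≥ IC3 ✓; site Omaha ✗ (not Denver) → not eligible.
Childcare Subsidy — status full-time ✓; service 14 months ≥ 180 days ✓; grade IC5 ≥ IC5 ✓ → eligible.
Remote Work Stipend — status full-time ✗ (requires part-time or seasonal) → not eligible.
Stock Option Plan — service 14 months ≥ 2 months ✓; dept Finance ✗ → not eligible.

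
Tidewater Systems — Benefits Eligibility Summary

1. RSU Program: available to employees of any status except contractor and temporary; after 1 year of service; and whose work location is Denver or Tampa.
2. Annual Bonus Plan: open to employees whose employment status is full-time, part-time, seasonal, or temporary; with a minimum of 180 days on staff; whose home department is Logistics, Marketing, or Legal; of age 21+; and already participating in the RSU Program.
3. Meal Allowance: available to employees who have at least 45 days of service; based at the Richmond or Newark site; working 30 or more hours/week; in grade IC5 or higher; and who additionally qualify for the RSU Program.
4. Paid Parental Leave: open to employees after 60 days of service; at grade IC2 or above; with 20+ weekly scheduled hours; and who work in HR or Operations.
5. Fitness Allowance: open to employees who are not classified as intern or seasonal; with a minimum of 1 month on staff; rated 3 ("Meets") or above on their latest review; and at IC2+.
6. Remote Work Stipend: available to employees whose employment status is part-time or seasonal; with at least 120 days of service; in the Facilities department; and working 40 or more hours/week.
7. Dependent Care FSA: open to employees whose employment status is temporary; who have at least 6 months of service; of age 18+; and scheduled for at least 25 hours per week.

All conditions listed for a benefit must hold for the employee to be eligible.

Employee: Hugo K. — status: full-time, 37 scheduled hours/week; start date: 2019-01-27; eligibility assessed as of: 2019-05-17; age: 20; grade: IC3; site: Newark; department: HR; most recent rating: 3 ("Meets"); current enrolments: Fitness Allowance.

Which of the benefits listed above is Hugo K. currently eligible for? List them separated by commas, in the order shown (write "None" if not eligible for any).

Service from 2019-01-27 to 2019-05-17: 110 days.
RSU Program — status full-time ✓ (not excluded); service 110 days < 1 year (≈365 days) ✗ → not eligible.
Annual Bonus Plan — status full-time ✓; service 110 days < 180 days ✗ → not eligible.
Meal Allowance — service 110 days ≥ 45 days ✓; site Newark ✓; 37 hrs/wk ≥ 30 ✓; grade IC3 < IC5 ✗ → not eligible.
Paid Parental Leave — service 110 days ≥ 60 days ✓; grade IC3 ≥ IC2 ✓; 37 hrs/wk ≥ 20 ✓; dept HR ✓ → eligible.
Fitness Allowance — status full-time ✓ (not excluded); service 110 days ≥ 1 month (≈30 days) ✓; rating 3 ≥ 3 ✓; grade IC3 ≥ IC2 ✓ → eligible.
Remote Work Stipend — status full-time ✗ (requires part-time or seasonal) → not eligible.
Dependent Care FSA — status full-time ✗ (requires temporary) → not eligible.

Paid Parental Leave, Fitness Allowance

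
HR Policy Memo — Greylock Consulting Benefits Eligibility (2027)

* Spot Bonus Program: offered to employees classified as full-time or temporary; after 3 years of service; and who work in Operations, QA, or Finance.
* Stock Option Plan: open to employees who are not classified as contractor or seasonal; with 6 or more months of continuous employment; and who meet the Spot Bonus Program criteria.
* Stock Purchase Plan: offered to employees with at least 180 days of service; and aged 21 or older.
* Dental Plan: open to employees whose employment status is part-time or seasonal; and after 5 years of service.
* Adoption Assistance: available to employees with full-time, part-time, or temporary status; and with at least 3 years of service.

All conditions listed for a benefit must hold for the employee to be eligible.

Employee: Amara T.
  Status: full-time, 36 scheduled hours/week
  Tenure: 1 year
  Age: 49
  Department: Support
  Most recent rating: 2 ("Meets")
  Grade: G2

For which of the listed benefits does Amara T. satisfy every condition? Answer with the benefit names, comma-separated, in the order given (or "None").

Spot Bonus Program — status full-time ✓; service 1 year < 3 years ✗ → not eligible.
Stock Option Plan — status full-time ✓ (not excluded); service 1 year ≥ 6 months (≈180 days) ✓; not eligible for Spot Bonus Program ✗ → not eligible.
Stock Purchase Plan — service 1 year ≥ 180 days ✓; age 49 ≥ 21 ✓ → eligible.
Dental Plan — status full-time ✗ (requires part-time or seasonal) → not eligible.
Adoption Assistance — status full-time ✓; service 1 year < 3 years ✗ → not eligible.

Stock Purchase Plan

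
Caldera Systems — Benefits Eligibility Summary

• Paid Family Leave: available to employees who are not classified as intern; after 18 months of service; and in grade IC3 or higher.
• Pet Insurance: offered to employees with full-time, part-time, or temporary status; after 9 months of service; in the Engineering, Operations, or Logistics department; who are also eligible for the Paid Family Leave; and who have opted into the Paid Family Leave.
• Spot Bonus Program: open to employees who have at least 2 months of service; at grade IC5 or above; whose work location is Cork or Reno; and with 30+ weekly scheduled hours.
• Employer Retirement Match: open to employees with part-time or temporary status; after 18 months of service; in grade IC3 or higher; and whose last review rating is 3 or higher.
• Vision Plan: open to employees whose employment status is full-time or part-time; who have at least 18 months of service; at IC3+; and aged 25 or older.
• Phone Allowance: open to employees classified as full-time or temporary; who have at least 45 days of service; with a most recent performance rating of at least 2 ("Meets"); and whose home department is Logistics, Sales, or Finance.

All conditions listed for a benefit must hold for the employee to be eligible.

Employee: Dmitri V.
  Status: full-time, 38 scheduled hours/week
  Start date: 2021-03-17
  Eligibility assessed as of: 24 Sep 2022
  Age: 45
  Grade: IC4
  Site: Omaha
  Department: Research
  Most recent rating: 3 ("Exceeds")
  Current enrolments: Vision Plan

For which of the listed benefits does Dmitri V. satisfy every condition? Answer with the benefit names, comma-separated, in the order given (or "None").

Service from 2021-03-17 to 24 Sep 2022: 556 days.
Paid Family Leave — status full-time ✓ (not excluded); service 556 days ≥ 18 months (≈540 days) ✓; grade IC4 ≥ IC3 ✓ → eligible.
Pet Insurance — status full-time ✓; service 556 days ≥ 9 months (≈270 days) ✓; dept Research ✗ → not eligible.
Spot Bonus Program — service 556 days ≥ 2 months (≈60 days) ✓; grade IC4 < IC5 ✗ → not eligible.
Employer Retirement Match — status full-time ✗ (requires part-time or temporary) → not eligible.
Vision Plan — status full-time ✓; service 556 days ≥ 18 months (≈540 days) ✓; grade IC4 ≥ IC3 ✓; age 45 ≥ 25 ✓ → eligible.
Phone Allowance — status full-time ✓; service 556 days ≥ 45 days ✓; rating 3 ≥ 2 ✓; dept Research ✗ → not eligible.

Paid Family Leave, Vision Plan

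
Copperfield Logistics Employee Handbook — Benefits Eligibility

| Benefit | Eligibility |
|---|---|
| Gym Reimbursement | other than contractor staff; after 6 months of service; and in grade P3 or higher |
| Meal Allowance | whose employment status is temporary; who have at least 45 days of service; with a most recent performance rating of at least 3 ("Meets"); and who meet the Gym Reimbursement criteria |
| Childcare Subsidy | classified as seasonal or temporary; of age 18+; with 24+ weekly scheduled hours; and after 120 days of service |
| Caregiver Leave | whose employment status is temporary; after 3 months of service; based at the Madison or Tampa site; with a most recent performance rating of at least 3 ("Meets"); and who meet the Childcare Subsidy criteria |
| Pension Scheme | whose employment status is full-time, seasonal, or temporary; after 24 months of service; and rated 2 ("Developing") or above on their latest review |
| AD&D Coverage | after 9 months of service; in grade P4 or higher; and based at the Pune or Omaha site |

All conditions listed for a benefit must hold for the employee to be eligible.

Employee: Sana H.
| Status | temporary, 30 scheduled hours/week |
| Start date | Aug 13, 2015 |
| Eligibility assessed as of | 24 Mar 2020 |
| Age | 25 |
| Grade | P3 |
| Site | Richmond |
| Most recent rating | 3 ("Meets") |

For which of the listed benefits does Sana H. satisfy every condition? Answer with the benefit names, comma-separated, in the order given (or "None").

Gym Reimbursement, Meal Allowance, Childcare Subsidy, Pension Scheme

Service from Aug 13, 2015 to 24 Mar 2020: 1685 days.
Gym Reimbursement — status temporary ✓ (not excluded); service 1685 days ≥ 6 months (≈180 days) ✓; grade P3 ≥ P3 ✓ → eligible.
Meal Allowance — status temporary ✓; service 1685 days ≥ 45 days ✓; rating 3 ≥ 3 ✓; eligible for Gym Reimbursement ✓ → eligible.
Childcare Subsidy — status temporary ✓; age 25 ≥ 18 ✓; 30 hrs/wk ≥ 24 ✓; service 1685 days ≥ 120 days ✓ → eligible.
Caregiver Leave — status temporary ✓; service 1685 days ≥ 3 months (≈90 days) ✓; site Richmond ✗ (not Madison or Tampa) → not eligible.
Pension Scheme — status temporary ✓; service 1685 days ≥ 24 months (≈720 days) ✓; rating 3 ≥ 2 ✓ → eligible.
AD&D Coverage — service 1685 days ≥ 9 months (≈270 days) ✓; grade P3 < P4 ✗ → not eligible.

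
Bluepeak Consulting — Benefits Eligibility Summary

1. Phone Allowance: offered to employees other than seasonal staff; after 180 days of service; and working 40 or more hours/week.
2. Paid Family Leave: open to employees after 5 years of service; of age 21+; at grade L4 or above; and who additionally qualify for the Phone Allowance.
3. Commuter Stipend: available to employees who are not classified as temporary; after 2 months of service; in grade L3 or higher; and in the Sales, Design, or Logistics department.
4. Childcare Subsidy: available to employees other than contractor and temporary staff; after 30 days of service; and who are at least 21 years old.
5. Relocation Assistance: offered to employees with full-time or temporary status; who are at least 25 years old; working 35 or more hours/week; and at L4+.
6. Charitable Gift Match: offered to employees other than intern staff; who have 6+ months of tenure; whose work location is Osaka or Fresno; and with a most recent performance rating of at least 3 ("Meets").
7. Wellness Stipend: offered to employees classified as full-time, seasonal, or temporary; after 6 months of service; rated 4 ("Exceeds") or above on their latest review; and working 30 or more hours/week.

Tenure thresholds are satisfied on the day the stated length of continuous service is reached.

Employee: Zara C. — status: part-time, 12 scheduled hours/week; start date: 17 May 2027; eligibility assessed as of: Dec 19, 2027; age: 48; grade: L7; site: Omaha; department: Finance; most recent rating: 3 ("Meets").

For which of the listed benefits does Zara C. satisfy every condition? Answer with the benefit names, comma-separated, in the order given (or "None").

Service from 17 May 2027 to Dec 19, 2027: 216 days.
Phone Allowance — status part-time ✓ (not excluded); service 216 days ≥ 180 days ✓; 12 hrs/wk < 40 ✗ → not eligible.
Paid Family Leave — service 216 days < 5 years (≈1825 days) ✗ → not eligible.
Commuter Stipend — status part-time ✓ (not excluded); service 216 days ≥ 2 months (≈60 days) ✓; grade L7 ≥ L3 ✓; dept Finance ✗ → not eligible.
Childcare Subsidy — status part-time ✓ (not excluded); service 216 days ≥ 30 days ✓; age 48 ≥ 21 ✓ → eligible.
Relocation Assistance — status part-time ✗ (requires full-time or temporary) → not eligible.
Charitable Gift Match — status part-time ✓ (not excluded); service 216 days ≥ 6 months (≈180 days) ✓; site Omaha ✗ (not Osaka or Fresno) → not eligible.
Wellness Stipend — status part-time ✗ (requires full-time, seasonal, or temporary) → not eligible.

Childcare Subsidy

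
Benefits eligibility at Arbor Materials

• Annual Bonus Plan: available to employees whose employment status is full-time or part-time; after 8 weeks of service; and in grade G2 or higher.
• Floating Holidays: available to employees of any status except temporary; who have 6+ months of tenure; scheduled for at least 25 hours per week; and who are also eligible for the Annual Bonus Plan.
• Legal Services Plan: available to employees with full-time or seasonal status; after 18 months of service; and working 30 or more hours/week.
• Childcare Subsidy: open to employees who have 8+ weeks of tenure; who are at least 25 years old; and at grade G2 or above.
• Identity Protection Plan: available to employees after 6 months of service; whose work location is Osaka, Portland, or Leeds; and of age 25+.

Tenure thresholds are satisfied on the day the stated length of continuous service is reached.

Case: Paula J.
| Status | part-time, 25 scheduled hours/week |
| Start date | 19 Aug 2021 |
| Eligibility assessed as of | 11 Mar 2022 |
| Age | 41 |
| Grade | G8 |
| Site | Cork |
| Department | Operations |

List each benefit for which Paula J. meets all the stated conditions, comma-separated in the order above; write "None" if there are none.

Annual Bonus Plan, Floating Holidays, Childcare Subsidy

Service from 19 Aug 2021 to 11 Mar 2022: 204 days.
Annual Bonus Plan — status part-time ✓; service 204 days ≥ 8 weeks (≈56 days) ✓; grade G8 ≥ G2 ✓ → eligible.
Floating Holidays — status part-time ✓ (not excluded); service 204 days ≥ 6 months (≈180 days) ✓; 25 hrs/wk ≥ 25 ✓; eligible for Annual Bonus Plan ✓ → eligible.
Legal Services Plan — status part-time ✗ (requires full-time or seasonal) → not eligible.
Childcare Subsidy — service 204 days ≥ 8 weeks (≈56 days) ✓; age 41 ≥ 25 ✓; grade G8 ≥ G2 ✓ → eligible.
Identity Protection Plan — service 204 days ≥ 6 months (≈180 days) ✓; site Cork ✗ (not Osaka, Portland, or Leeds) → not eligible.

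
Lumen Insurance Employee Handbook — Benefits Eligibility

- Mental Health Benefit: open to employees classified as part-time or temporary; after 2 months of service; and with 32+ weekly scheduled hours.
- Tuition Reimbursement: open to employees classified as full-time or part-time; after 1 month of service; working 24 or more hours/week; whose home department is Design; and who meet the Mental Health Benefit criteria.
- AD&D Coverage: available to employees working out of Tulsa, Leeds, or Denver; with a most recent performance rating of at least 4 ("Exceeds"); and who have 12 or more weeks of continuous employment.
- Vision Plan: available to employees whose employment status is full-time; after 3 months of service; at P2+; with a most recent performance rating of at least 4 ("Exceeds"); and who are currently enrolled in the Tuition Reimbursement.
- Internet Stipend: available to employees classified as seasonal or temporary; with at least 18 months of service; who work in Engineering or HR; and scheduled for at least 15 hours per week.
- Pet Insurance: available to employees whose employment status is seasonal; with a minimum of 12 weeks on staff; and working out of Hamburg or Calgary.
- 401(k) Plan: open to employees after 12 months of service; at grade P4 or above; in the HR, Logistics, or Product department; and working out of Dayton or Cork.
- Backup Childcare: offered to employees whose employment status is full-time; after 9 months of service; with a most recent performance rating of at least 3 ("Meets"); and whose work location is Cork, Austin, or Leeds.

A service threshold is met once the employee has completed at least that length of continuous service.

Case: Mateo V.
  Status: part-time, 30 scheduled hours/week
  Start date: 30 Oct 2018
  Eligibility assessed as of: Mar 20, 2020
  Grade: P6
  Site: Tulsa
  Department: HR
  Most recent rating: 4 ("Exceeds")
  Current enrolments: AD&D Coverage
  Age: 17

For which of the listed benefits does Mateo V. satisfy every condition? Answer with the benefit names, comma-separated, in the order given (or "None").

Service from 30 Oct 2018 to Mar 20, 2020: 507 days.
Mental Health Benefit — status part-time ✓; service 507 days ≥ 2 months (≈60 days) ✓; 30 hrs/wk < 32 ✗ → not eligible.
Tuition Reimbursement — status part-time ✓; service 507 days ≥ 1 month (≈30 days) ✓; 30 hrs/wk ≥ 24 ✓; dept HR ✗ → not eligible.
AD&D Coverage — site Tulsa ✓; rating 4 ≥ 4 ✓; service 507 days ≥ 12 weeks (≈84 days) ✓ → eligible.
Vision Plan — status part-time ✗ (requires full-time) → not eligible.
Internet Stipend — status part-time ✗ (requires seasonal or temporary) → not eligible.
Pet Insurance — status part-time ✗ (requires seasonal) → not eligible.
401(k) Plan — service 507 days ≥ 12 months (≈360 days) ✓; grade P6 ≥ P4 ✓; dept HR ✓; site Tulsa ✗ (not Dayton or Cork) → not eligible.
Backup Childcare — status part-time ✗ (requires full-time) → not eligible.

AD&D Coverage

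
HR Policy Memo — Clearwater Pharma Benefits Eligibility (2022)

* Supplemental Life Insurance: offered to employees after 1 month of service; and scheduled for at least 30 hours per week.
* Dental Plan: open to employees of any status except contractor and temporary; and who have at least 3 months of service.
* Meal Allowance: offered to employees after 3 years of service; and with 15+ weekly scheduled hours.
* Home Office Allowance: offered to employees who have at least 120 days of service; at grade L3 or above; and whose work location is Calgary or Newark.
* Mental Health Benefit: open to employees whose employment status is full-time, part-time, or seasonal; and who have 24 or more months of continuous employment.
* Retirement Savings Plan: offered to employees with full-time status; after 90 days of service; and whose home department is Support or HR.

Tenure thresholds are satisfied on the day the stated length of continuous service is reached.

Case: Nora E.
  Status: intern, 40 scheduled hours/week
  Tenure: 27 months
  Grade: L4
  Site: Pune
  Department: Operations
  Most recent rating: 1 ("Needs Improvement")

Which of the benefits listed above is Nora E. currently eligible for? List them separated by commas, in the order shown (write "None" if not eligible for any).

Supplemental Life Insurance, Dental Plan

Supplemental Life Insurance — service 27 months ≥ 1 month ✓; 40 hrs/wk ≥ 30 ✓ → eligible.
Dental Plan — status intern ✓ (not excluded); service 27 months ≥ 3 months ✓ → eligible.
Meal Allowance — service 27 months < 3 years (≈1095 days) ✗ → not eligible.
Home Office Allowance — service 27 months ≥ 120 days ✓; grade L4 ≥ L3 ✓; site Pune ✗ (not Calgary or Newark) → not eligible.
Mental Health Benefit — status intern ✗ (requires full-time, part-time, or seasonal) → not eligible.
Retirement Savings Plan — status intern ✗ (requires full-time) → not eligible.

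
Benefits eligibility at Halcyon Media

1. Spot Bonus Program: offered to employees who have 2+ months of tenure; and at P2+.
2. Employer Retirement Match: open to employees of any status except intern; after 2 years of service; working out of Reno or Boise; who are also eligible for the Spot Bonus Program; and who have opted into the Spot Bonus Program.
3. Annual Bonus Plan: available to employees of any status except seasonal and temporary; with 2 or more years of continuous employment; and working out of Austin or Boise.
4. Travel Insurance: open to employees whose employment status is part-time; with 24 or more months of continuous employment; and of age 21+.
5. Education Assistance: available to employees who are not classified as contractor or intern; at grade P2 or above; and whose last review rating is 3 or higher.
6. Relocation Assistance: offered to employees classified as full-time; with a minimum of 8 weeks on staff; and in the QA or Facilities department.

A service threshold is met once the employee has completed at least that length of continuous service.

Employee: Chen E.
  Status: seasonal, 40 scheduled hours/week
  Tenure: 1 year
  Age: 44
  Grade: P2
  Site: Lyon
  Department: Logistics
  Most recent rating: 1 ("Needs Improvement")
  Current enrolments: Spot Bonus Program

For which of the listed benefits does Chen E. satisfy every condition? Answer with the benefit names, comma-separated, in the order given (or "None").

Spot Bonus Program

Spot Bonus Program — service 1 year ≥ 2 months (≈60 days) ✓; grade P2 ≥ P2 ✓ → eligible.
Employer Retirement Match — status seasonal ✓ (not excluded); service 1 year < 2 years ✗ → not eligible.
Annual Bonus Plan — status seasonal ✗ (excluded) → not eligible.
Travel Insurance — status seasonal ✗ (requires part-time) → not eligible.
Education Assistance — status seasonal ✓ (not excluded); grade P2 ≥ P2 ✓; rating 1 < 3 ✗ → not eligible.
Relocation Assistance — status seasonal ✗ (requires full-time) → not eligible.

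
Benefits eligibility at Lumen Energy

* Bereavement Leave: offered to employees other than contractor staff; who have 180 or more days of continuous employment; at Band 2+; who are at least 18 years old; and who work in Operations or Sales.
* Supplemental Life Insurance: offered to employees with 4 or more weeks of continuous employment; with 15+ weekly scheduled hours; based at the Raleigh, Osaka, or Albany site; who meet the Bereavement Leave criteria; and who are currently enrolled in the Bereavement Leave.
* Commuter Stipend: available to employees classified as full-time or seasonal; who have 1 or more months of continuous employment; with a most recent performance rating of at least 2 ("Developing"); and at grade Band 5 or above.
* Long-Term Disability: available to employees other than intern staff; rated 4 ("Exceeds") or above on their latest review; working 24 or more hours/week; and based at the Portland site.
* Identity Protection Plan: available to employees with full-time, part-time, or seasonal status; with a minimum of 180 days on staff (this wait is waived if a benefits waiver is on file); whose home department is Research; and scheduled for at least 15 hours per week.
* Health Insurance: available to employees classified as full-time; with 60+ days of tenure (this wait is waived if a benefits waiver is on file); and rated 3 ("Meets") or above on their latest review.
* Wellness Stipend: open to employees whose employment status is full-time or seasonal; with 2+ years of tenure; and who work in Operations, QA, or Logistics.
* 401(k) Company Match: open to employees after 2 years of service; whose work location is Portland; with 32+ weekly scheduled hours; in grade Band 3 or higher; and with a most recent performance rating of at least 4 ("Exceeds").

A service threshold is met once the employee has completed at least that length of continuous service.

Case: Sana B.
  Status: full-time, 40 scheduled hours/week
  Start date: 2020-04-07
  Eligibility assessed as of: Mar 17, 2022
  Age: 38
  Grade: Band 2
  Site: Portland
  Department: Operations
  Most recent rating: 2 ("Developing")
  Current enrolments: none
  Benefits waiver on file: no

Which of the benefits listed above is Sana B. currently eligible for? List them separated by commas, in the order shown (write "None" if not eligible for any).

Service from 2020-04-07 to Mar 17, 2022: 709 days.
Bereavement Leave — status full-time ✓ (not excluded); service 709 days ≥ 180 days ✓; grade Band 2 ≥ Band 2 ✓; age 38 ≥ 18 ✓; dept Operations ✓ → eligible.
Supplemental Life Insurance — service 709 days ≥ 4 weeks (≈28 days) ✓; 40 hrs/wk ≥ 15 ✓; site Portland ✗ (not Raleigh, Osaka, or Albany) → not eligible.
Commuter Stipend — status full-time ✓; service 709 days ≥ 1 month (≈30 days) ✓; rating 2 ≥ 2 ✓; grade Band 2 < Band 5 ✗ → not eligible.
Long-Term Disability — status full-time ✓ (not excluded); rating 2 < 4 ✗ → not eligible.
Identity Protection Plan — status full-time ✓; no waiver, service 709 days ≥ 180 days ✓; dept Operations ✗ → not eligible.
Health Insurance — status full-time ✓; no waiver, service 709 days ≥ 60 days ✓; rating 2 < 3 ✗ → not eligible.
Wellness Stipend — status full-time ✓; service 709 days < 2 years (≈730 days) ✗ → not eligible.
401(k) Company Match — service 709 days < 2 years (≈730 days) ✗ → not eligible.

Bereavement Leave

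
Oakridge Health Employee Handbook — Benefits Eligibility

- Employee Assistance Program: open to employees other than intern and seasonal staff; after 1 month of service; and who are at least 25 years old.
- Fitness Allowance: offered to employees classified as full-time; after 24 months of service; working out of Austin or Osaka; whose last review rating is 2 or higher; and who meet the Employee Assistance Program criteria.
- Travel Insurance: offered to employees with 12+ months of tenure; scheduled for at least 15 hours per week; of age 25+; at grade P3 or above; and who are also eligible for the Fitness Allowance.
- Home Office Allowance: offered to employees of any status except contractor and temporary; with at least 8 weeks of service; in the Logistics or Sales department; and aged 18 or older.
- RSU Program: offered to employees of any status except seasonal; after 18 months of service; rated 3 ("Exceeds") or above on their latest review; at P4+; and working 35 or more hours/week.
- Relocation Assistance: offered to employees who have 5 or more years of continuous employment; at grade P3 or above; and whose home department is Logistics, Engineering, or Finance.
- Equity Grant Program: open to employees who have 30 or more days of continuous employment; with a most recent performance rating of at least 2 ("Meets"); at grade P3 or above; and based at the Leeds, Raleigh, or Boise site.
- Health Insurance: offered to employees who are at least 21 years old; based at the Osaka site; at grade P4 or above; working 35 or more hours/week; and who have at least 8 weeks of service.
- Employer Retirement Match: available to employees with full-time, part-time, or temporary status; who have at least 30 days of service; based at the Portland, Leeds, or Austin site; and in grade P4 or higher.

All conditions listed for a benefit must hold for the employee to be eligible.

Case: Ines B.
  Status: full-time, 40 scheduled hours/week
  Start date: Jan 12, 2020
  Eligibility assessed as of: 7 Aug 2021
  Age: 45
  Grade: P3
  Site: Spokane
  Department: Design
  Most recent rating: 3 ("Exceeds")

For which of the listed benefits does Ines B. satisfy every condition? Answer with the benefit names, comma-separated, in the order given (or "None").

Employee Assistance Program

Service from Jan 12, 2020 to 7 Aug 2021: 573 days.
Employee Assistance Program — status full-time ✓ (not excluded); service 573 days ≥ 1 month (≈30 days) ✓; age 45 ≥ 25 ✓ → eligible.
Fitness Allowance — status full-time ✓; service 573 days < 24 months (≈720 days) ✗ → not eligible.
Travel Insurance — service 573 days ≥ 12 months (≈360 days) ✓; 40 hrs/wk ≥ 15 ✓; age 45 ≥ 25 ✓; grade P3 ≥ P3 ✓; not eligible for Fitness Allowance ✗ → not eligible.
Home Office Allowance — status full-time ✓ (not excluded); service 573 days ≥ 8 weeks (≈56 days) ✓; dept Design ✗ → not eligible.
RSU Program — status full-time ✓ (not excluded); service 573 days ≥ 18 months (≈540 days) ✓; rating 3 ≥ 3 ✓; grade P3 < P4 ✗ → not eligible.
Relocation Assistance — service 573 days < 5 years (≈1825 days) ✗ → not eligible.
Equity Grant Program — service 573 days ≥ 30 days ✓; rating 3 ≥ 2 ✓; grade P3 ≥ P3 ✓; site Spokane ✗ (not Leeds, Raleigh, or Boise) → not eligible.
Health Insurance — age 45 ≥ 21 ✓; site Spokane ✗ (not Osaka) → not eligible.
Employer Retirement Match — status full-time ✓; service 573 days ≥ 30 days ✓; site Spokane ✗ (not Portland, Leeds, or Austin) → not eligible.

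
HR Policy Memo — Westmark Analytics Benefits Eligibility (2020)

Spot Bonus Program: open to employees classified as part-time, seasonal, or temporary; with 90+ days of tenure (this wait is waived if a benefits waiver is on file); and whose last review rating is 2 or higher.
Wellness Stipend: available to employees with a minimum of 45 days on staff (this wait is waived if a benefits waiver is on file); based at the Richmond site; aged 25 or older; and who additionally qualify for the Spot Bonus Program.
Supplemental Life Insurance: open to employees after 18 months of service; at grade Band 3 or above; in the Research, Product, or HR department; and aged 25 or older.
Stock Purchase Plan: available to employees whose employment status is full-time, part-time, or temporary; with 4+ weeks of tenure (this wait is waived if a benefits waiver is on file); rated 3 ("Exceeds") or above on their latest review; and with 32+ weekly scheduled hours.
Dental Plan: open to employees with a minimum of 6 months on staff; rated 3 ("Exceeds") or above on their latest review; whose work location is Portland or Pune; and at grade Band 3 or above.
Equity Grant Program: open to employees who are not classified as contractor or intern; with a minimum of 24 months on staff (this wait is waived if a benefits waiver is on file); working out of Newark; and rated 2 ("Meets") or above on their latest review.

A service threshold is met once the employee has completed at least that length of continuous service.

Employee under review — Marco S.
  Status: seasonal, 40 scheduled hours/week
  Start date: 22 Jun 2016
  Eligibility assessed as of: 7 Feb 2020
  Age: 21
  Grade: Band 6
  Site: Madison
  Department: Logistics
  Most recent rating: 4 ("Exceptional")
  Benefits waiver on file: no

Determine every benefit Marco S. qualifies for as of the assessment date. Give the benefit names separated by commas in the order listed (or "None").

Service from 22 Jun 2016 to 7 Feb 2020: 1325 days.
Spot Bonus Program — status seasonal ✓; no waiver, service 1325 days ≥ 90 days ✓; rating 4 ≥ 2 ✓ → eligible.
Wellness Stipend — no waiver, service 1325 days ≥ 45 days ✓; site Madison ✗ (not Richmond) → not eligible.
Supplemental Life Insurance — service 1325 days ≥ 18 months (≈540 days) ✓; grade Band 6 ≥ Band 3 ✓; dept Logistics ✗ → not eligible.
Stock Purchase Plan — status seasonal ✗ (requires full-time, part-time, or temporary) → not eligible.
Dental Plan — service 1325 days ≥ 6 months (≈180 days) ✓; rating 4 ≥ 3 ✓; site Madison ✗ (not Portland or Pune) → not eligible.
Equity Grant Program — status seasonal ✓ (not excluded); no waiver, service 1325 days ≥ 24 months (≈720 days) ✓; site Madison ✗ (not Newark) → not eligible.

Spot Bonus Program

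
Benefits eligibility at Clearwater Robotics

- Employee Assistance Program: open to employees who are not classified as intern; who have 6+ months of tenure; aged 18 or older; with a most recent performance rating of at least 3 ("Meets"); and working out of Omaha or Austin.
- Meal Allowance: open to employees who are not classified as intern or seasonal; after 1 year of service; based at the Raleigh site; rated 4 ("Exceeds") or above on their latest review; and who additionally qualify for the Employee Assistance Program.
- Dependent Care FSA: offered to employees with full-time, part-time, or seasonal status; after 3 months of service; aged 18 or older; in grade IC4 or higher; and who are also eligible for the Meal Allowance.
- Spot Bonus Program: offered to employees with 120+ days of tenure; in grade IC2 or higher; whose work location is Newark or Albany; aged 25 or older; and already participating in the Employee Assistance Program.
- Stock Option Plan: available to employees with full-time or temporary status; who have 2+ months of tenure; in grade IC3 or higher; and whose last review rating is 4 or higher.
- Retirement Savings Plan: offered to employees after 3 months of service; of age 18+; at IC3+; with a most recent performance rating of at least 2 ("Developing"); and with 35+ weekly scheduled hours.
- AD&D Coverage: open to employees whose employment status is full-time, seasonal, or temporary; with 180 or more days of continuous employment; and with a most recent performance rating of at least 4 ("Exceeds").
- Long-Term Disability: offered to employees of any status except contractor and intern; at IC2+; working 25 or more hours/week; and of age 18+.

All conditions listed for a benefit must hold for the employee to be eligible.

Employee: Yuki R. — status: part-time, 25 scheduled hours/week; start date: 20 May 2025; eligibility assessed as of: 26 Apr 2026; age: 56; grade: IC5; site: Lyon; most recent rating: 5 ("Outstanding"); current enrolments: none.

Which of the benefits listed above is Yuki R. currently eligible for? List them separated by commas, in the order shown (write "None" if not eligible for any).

Long-Term Disability

Service from 20 May 2025 to 26 Apr 2026: 341 days.
Employee Assistance Program — status part-time ✓ (not excluded); service 341 days ≥ 6 months (≈180 days) ✓; age 56 ≥ 18 ✓; rating 5 ≥ 3 ✓; site Lyon ✗ (not Omaha or Austin) → not eligible.
Meal Allowance — status part-time ✓ (not excluded); service 341 days < 1 year (≈365 days) ✗ → not eligible.
Dependent Care FSA — status part-time ✓; service 341 days ≥ 3 months (≈90 days) ✓; age 56 ≥ 18 ✓; grade IC5 ≥ IC4 ✓; not eligible for Meal Allowance ✗ → not eligible.
Spot Bonus Program — service 341 days ≥ 120 days ✓; grade IC5 ≥ IC2 ✓; site Lyon ✗ (not Newark or Albany) → not eligible.
Stock Option Plan — status part-time ✗ (requires full-time or temporary) → not eligible.
Retirement Savings Plan — service 341 days ≥ 3 months (≈90 days) ✓; age 56 ≥ 18 ✓; grade IC5 ≥ IC3 ✓; rating 5 ≥ 2 ✓; 25 hrs/wk < 35 ✗ → not eligible.
AD&D Coverage — status part-time ✗ (requires full-time, seasonal, or temporary) → not eligible.
Long-Term Disability — status part-time ✓ (not excluded); grade IC5 ≥ IC2 ✓; 25 hrs/wk ≥ 25 ✓; age 56 ≥ 18 ✓ → eligible.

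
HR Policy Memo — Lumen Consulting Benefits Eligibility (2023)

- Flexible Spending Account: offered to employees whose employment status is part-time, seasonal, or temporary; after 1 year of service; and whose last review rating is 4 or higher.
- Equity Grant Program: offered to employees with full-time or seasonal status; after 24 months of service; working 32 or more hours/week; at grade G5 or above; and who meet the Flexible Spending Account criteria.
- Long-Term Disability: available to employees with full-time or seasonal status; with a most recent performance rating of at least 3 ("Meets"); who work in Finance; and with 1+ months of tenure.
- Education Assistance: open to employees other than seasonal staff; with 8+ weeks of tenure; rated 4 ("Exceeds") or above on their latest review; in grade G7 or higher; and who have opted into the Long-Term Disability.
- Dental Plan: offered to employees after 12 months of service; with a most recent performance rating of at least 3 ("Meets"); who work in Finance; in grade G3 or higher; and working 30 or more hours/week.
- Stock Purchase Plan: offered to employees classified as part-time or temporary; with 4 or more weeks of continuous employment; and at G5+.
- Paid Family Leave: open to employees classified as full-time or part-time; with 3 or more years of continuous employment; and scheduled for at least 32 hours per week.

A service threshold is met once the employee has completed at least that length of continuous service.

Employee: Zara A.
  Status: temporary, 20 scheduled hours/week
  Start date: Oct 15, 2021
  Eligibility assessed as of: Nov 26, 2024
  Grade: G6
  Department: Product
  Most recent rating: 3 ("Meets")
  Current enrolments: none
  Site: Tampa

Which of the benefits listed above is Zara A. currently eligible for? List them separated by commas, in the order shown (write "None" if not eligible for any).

Service from Oct 15, 2021 to Nov 26, 2024: 1138 days.
Flexible Spending Account — status temporary ✓; service 1138 days ≥ 1 year (≈365 days) ✓; rating 3 < 4 ✗ → not eligible.
Equity Grant Program — status temporary ✗ (requires full-time or seasonal) → not eligible.
Long-Term Disability — status temporary ✗ (requires full-time or seasonal) → not eligible.
Education Assistance — status temporary ✓ (not excluded); service 1138 days ≥ 8 weeks (≈56 days) ✓; rating 3 < 4 ✗ → not eligible.
Dental Plan — service 1138 days ≥ 12 months (≈360 days) ✓; rating 3 ≥ 3 ✓; dept Product ✗ → not eligible.
Stock Purchase Plan — status temporary ✓; service 1138 days ≥ 4 weeks (≈28 days) ✓; grade G6 ≥ G5 ✓ → eligible.
Paid Family Leave — status temporary ✗ (requires full-time or part-time) → not eligible.

Stock Purchase Plan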